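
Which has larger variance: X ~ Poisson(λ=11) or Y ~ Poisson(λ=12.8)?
Y has larger variance (12.8000 > 11.0000)

Compute the variance for each distribution:

X ~ Poisson(λ=11):
Var(X) = 11.0000

Y ~ Poisson(λ=12.8):
Var(Y) = 12.8000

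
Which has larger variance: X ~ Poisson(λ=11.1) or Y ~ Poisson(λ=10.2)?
X has larger variance (11.1000 > 10.2000)

Compute the variance for each distribution:

X ~ Poisson(λ=11.1):
Var(X) = 11.1000

Y ~ Poisson(λ=10.2):
Var(Y) = 10.2000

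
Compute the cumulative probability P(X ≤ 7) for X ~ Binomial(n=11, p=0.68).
0.488957

We have X ~ Binomial(n=11, p=0.68).

The CDF gives us P(X ≤ k).

Using the CDF:
P(X ≤ 7) = 0.488957

This means there's approximately a 48.9% chance that X is at most 7.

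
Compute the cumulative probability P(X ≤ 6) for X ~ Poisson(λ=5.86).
0.628778

We have X ~ Poisson(λ=5.86).

The CDF gives us P(X ≤ k).

Using the CDF:
P(X ≤ 6) = 0.628778

This means there's approximately a 62.9% chance that X is at most 6.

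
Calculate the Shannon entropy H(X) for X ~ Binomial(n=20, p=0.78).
2.0258 nats

We have X ~ Binomial(n=20, p=0.78).

The Shannon entropy measures the uncertainty or information content of the distribution.

For a Binomial distribution with n=20, p=0.78:
H(X) = 2.0258 nats

(In bits, this would be 2.9226 bits.)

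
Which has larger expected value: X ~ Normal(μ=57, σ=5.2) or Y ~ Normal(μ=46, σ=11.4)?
X has larger mean (57.0000 > 46.0000)

Compute the expected value for each distribution:

X ~ Normal(μ=57, σ=5.2):
E[X] = 57.0000

Y ~ Normal(μ=46, σ=11.4):
E[Y] = 46.0000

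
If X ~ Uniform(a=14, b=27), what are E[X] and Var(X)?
E[X] = 20.5000, Var(X) = 14.0833

We have X ~ Uniform(a=14, b=27).

For a Uniform distribution with a=14, b=27:

Expected value:
E[X] = 20.5000

Variance:
Var(X) = 14.0833

Standard deviation:
σ = √Var(X) = 3.7528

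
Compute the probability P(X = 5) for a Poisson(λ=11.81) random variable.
0.014225

We have X ~ Poisson(λ=11.81).

For a Poisson distribution, the PMF gives us the probability of each outcome.

Using the PMF formula:
P(X = 5) = 0.014225

Rounded to 4 decimal places: 0.0142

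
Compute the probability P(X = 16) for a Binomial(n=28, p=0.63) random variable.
0.123326

We have X ~ Binomial(n=28, p=0.63).

For a Binomial distribution, the PMF gives us the probability of each outcome.

Using the PMF formula:
P(X = 16) = 0.123326

Rounded to 4 decimal places: 0.1233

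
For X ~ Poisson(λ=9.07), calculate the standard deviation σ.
3.0116

We have X ~ Poisson(λ=9.07).

For a Poisson distribution with λ=9.07:
σ = √Var(X) = 3.0116

The standard deviation is the square root of the variance.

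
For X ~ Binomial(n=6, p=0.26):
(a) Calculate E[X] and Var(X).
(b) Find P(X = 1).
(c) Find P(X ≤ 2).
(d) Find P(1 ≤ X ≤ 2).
(a) E[X] = 1.5600, Var(X) = 1.1544
(b) P(X = 1) = 0.346165
(c) P(X ≤ 2) = 0.814435
(d) P(1 ≤ X ≤ 2) = 0.650229

We have X ~ Binomial(n=6, p=0.26).

(a) Moments:
E[X] = 1.5600
Var(X) = 1.1544
σ = √Var(X) = 1.0744

(b) Point probability using PMF:
P(X = 1) = 0.346165

(c) Cumulative probability using CDF:
P(X ≤ 2) = F(2) = 0.814435

(d) Range probability:
P(1 ≤ X ≤ 2) = P(X ≤ 2) - P(X ≤ 0)
                   = F(2) - F(0)
                   = 0.814435 - 0.164206
                   = 0.650229

This means approximately 65.0% of outcomes fall in the interval [1, 2].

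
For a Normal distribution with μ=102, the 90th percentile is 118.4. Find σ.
σ = 12.7970

For X ~ Normal(μ, σ), the p-th percentile satisfies x = μ + z_p × σ,
where z_p = Φ⁻¹(p) is the standard normal quantile.

Step 1: z_{0.9} = Φ⁻¹(0.9) = 1.2816

Step 2: Solve for σ:
118.4 = 102 + 1.2816 × σ
σ = (118.4 - 102) / 1.2816
σ = 16.40 / 1.2816
σ = 12.7970

Verification: μ + z × σ = 102 + 1.2816 × 12.7970 = 118.40 ✓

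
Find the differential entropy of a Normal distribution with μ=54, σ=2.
2.1121 nats

We have X ~ Normal(μ=54, σ=2).

The differential entropy measures the uncertainty or information content of the distribution.

For a Normal distribution with μ=54, σ=2:
h(X) = 2.1121 nats

(In bits, this would be 3.0471 bits.)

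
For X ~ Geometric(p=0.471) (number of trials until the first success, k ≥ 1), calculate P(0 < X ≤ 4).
0.921689

We have X ~ Geometric(p=0.471) (number of trials until the first success, k ≥ 1).

To find P(0 < X ≤ 4), we use:
P(0 < X ≤ 4) = P(X ≤ 4) - P(X ≤ 0)
                 = F(4) - F(0)
                 = 0.921689 - 0.000000
                 = 0.921689

So there's approximately a 92.2% chance that X falls in this range.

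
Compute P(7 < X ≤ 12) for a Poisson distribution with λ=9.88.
0.571566

We have X ~ Poisson(λ=9.88).

To find P(7 < X ≤ 12), we use:
P(7 < X ≤ 12) = P(X ≤ 12) - P(X ≤ 7)
                 = F(12) - F(7)
                 = 0.802791 - 0.231225
                 = 0.571566

So there's approximately a 57.2% chance that X falls in this range.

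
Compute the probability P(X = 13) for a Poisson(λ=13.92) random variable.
0.106574

We have X ~ Poisson(λ=13.92).

For a Poisson distribution, the PMF gives us the probability of each outcome.

Using the PMF formula:
P(X = 13) = 0.106574

Rounded to 4 decimal places: 0.1066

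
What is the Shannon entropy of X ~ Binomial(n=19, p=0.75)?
2.0467 nats

We have X ~ Binomial(n=19, p=0.75).

The Shannon entropy measures the uncertainty or information content of the distribution.

For a Binomial distribution with n=19, p=0.75:
H(X) = 2.0467 nats

(In bits, this would be 2.9528 bits.)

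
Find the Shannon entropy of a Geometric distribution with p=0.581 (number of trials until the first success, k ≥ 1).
1.1703 nats

We have X ~ Geometric(p=0.581) (number of trials until the first success, k ≥ 1).

The Shannon entropy measures the uncertainty or information content of the distribution.

For a Geometric distribution with p=0.581 (number of trials until the first success, k ≥ 1):
H(X) = 1.1703 nats

(In bits, this would be 1.6884 bits.)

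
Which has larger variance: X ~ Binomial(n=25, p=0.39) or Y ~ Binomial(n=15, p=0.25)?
X has larger variance (5.9475 > 2.8125)

Compute the variance for each distribution:

X ~ Binomial(n=25, p=0.39):
Var(X) = 5.9475

Y ~ Binomial(n=15, p=0.25):
Var(Y) = 2.8125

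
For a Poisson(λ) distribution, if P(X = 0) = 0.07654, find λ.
λ = 2.5699

For a Poisson(λ) distribution, the PMF at 0 is:
P(X = 0) = λ^0 e^(-λ) / 0! = e^(-λ)

Given P(X = 0) = 0.07654:
e^(-λ) = 0.07654
-λ = ln(0.07654)
λ = -ln(0.07654) = 2.5699

Verification: e^(-2.5699) = 0.07654 ✓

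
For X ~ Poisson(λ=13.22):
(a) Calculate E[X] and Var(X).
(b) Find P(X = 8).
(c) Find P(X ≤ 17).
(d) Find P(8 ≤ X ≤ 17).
(a) E[X] = 13.2200, Var(X) = 13.2200
(b) P(X = 8) = 0.041972
(c) P(X ≤ 17) = 0.877963
(d) P(8 ≤ X ≤ 17) = 0.829820

We have X ~ Poisson(λ=13.22).

(a) Moments:
E[X] = 13.2200
Var(X) = 13.2200
σ = √Var(X) = 3.6359

(b) Point probability using PMF:
P(X = 8) = 0.041972

(c) Cumulative probability using CDF:
P(X ≤ 17) = F(17) = 0.877963

(d) Range probability:
P(8 ≤ X ≤ 17) = P(X ≤ 17) - P(X ≤ 7)
                   = F(17) - F(7)
                   = 0.877963 - 0.048143
                   = 0.829820

This means approximately 83.0% of outcomes fall in the interval [8, 17].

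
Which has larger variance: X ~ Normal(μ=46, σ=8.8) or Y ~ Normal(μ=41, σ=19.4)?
Y has larger variance (376.3600 > 77.4400)

Compute the variance for each distribution:

X ~ Normal(μ=46, σ=8.8):
Var(X) = 77.4400

Y ~ Normal(μ=41, σ=19.4):
Var(Y) = 376.3600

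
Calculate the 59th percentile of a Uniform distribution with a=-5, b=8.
2.6700

We have X ~ Uniform(a=-5, b=8).

We want to find x such that P(X ≤ x) = 0.59.

This is the 59th percentile, which means 59% of values fall below this point.

Using the inverse CDF (quantile function):
x = F⁻¹(0.59) = 2.6700

Verification: P(X ≤ 2.6700) = 0.59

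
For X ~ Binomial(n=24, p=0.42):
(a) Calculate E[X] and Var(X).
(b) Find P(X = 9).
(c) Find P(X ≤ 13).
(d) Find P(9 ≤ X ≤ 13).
(a) E[X] = 10.0800, Var(X) = 5.8464
(b) P(X = 9) = 0.150351
(c) P(X ≤ 13) = 0.920494
(d) P(9 ≤ X ≤ 13) = 0.661178

We have X ~ Binomial(n=24, p=0.42).

(a) Moments:
E[X] = 10.0800
Var(X) = 5.8464
σ = √Var(X) = 2.4179

(b) Point probability using PMF:
P(X = 9) = 0.150351

(c) Cumulative probability using CDF:
P(X ≤ 13) = F(13) = 0.920494

(d) Range probability:
P(9 ≤ X ≤ 13) = P(X ≤ 13) - P(X ≤ 8)
                   = F(13) - F(8)
                   = 0.920494 - 0.259316
                   = 0.661178

This means approximately 66.1% of outcomes fall in the interval [9, 13].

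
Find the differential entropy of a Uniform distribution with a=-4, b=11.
2.7081 nats

We have X ~ Uniform(a=-4, b=11).

The differential entropy measures the uncertainty or information content of the distribution.

For a Uniform distribution with a=-4, b=11:
h(X) = 2.7081 nats

(In bits, this would be 3.9069 bits.)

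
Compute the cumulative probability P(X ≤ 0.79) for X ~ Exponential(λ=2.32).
0.840035

We have X ~ Exponential(λ=2.32).

The CDF gives us P(X ≤ k).

Using the CDF:
P(X ≤ 0.79) = 0.840035

This means there's approximately a 84.0% chance that X is at most 0.79.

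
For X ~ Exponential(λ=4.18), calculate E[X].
0.2392

We have X ~ Exponential(λ=4.18).

For an Exponential distribution with λ=4.18:
E[X] = 0.2392

This is the expected (average) value of X.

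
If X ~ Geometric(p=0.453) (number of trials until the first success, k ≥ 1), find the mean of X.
2.2075

We have X ~ Geometric(p=0.453) (number of trials until the first success, k ≥ 1).

For a Geometric distribution with p=0.453 (number of trials until the first success, k ≥ 1):
E[X] = 2.2075

This is the expected (average) value of X.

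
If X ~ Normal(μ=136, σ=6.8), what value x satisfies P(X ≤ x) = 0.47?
135.4882

We have X ~ Normal(μ=136, σ=6.8).

We want to find x such that P(X ≤ x) = 0.47.

This is the 47th percentile, which means 47% of values fall below this point.

Using the inverse CDF (quantile function):
x = F⁻¹(0.47) = 135.4882

Verification: P(X ≤ 135.4882) = 0.47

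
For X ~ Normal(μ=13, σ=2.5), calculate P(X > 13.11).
0.482452

We have X ~ Normal(μ=13, σ=2.5).

P(X > 13.11) = 1 - P(X ≤ 13.11)
                = 1 - F(13.11)
                = 1 - 0.517548
                = 0.482452

So there's approximately a 48.2% chance that X exceeds 13.11.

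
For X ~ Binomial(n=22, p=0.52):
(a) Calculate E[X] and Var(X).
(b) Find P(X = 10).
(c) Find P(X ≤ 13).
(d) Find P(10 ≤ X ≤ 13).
(a) E[X] = 11.4400, Var(X) = 5.4912
(b) P(X = 10) = 0.139828
(c) P(X ≤ 13) = 0.809873
(d) P(10 ≤ X ≤ 13) = 0.605937

We have X ~ Binomial(n=22, p=0.52).

(a) Moments:
E[X] = 11.4400
Var(X) = 5.4912
σ = √Var(X) = 2.3433

(b) Point probability using PMF:
P(X = 10) = 0.139828

(c) Cumulative probability using CDF:
P(X ≤ 13) = F(13) = 0.809873

(d) Range probability:
P(10 ≤ X ≤ 13) = P(X ≤ 13) - P(X ≤ 9)
                   = F(13) - F(9)
                   = 0.809873 - 0.203936
                   = 0.605937

This means approximately 60.6% of outcomes fall in the interval [10, 13].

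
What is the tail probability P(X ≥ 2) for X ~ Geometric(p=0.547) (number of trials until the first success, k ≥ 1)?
0.453000

We have X ~ Geometric(p=0.547) (number of trials until the first success, k ≥ 1).

For discrete distributions, P(X ≥ 2) = 1 - P(X ≤ 1).

P(X ≤ 1) = 0.547000
P(X ≥ 2) = 1 - 0.547000 = 0.453000

So there's approximately a 45.3% chance that X is at least 2.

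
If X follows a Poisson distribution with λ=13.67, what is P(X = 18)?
0.050198

We have X ~ Poisson(λ=13.67).

For a Poisson distribution, the PMF gives us the probability of each outcome.

Using the PMF formula:
P(X = 18) = 0.050198

Rounded to 4 decimal places: 0.0502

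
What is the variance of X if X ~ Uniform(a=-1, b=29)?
75.0000

We have X ~ Uniform(a=-1, b=29).

For a Uniform distribution with a=-1, b=29:
Var(X) = 75.0000

The variance measures the spread of the distribution around the mean.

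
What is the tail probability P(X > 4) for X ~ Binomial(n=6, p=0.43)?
0.056598

We have X ~ Binomial(n=6, p=0.43).

P(X > 4) = 1 - P(X ≤ 4)
                = 1 - F(4)
                = 1 - 0.943402
                = 0.056598

So there's approximately a 5.7% chance that X exceeds 4.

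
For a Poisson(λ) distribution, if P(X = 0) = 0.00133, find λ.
λ = 6.6226

For a Poisson(λ) distribution, the PMF at 0 is:
P(X = 0) = λ^0 e^(-λ) / 0! = e^(-λ)

Given P(X = 0) = 0.00133:
e^(-λ) = 0.00133
-λ = ln(0.00133)
λ = -ln(0.00133) = 6.6226

Verification: e^(-6.6226) = 0.00133 ✓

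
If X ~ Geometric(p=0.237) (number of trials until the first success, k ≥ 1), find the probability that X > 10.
0.066872

We have X ~ Geometric(p=0.237) (number of trials until the first success, k ≥ 1).

P(X > 10) = 1 - P(X ≤ 10)
                = 1 - F(10)
                = 1 - 0.933128
                = 0.066872

So there's approximately a 6.7% chance that X exceeds 10.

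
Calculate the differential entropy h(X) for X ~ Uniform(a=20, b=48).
3.3322 nats

We have X ~ Uniform(a=20, b=48).

The differential entropy measures the uncertainty or information content of the distribution.

For a Uniform distribution with a=20, b=48:
h(X) = 3.3322 nats

(In bits, this would be 4.8074 bits.)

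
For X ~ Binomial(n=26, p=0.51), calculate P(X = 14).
0.149008

We have X ~ Binomial(n=26, p=0.51).

For a Binomial distribution, the PMF gives us the probability of each outcome.

Using the PMF formula:
P(X = 14) = 0.149008

Rounded to 4 decimal places: 0.1490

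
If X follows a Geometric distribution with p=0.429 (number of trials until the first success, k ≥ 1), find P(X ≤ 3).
0.813831

We have X ~ Geometric(p=0.429) (number of trials until the first success, k ≥ 1).

The CDF gives us P(X ≤ k).

Using the CDF:
P(X ≤ 3) = 0.813831

This means there's approximately a 81.4% chance that X is at most 3.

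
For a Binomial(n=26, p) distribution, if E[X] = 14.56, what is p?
p = 0.56

For a Binomial(n, p) distribution:
E[X] = n × p

Given n = 26 and E[X] = 14.56:
14.56 = 26 × p
p = 14.56 / 26 = 0.56

Verification: Binomial(26, 0.56) has E[X] = 14.56 ✓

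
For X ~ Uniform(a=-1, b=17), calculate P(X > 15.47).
0.085000

We have X ~ Uniform(a=-1, b=17).

P(X > 15.47) = 1 - P(X ≤ 15.47)
                = 1 - F(15.47)
                = 1 - 0.915000
                = 0.085000

So there's approximately a 8.5% chance that X exceeds 15.47.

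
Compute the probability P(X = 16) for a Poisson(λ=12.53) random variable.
0.063810

We have X ~ Poisson(λ=12.53).

For a Poisson distribution, the PMF gives us the probability of each outcome.

Using the PMF formula:
P(X = 16) = 0.063810

Rounded to 4 decimal places: 0.0638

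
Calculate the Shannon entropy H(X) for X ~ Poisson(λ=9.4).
2.5299 nats

We have X ~ Poisson(λ=9.4).

The Shannon entropy measures the uncertainty or information content of the distribution.

For a Poisson distribution with λ=9.4:
H(X) = 2.5299 nats

(In bits, this would be 3.6498 bits.)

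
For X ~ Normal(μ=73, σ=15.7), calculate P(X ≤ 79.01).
0.649067

We have X ~ Normal(μ=73, σ=15.7).

The CDF gives us P(X ≤ k).

Using the CDF:
P(X ≤ 79.01) = 0.649067

This means there's approximately a 64.9% chance that X is at most 79.01.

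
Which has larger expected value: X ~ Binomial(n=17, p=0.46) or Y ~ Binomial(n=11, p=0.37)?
X has larger mean (7.8200 > 4.0700)

Compute the expected value for each distribution:

X ~ Binomial(n=17, p=0.46):
E[X] = 7.8200

Y ~ Binomial(n=11, p=0.37):
E[Y] = 4.0700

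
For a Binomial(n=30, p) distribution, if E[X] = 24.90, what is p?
p = 0.83

For a Binomial(n, p) distribution:
E[X] = n × p

Given n = 30 and E[X] = 24.90:
24.90 = 30 × p
p = 24.90 / 30 = 0.83

Verification: Binomial(30, 0.83) has E[X] = 24.90 ✓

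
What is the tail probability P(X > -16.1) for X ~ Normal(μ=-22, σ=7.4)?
0.212639

We have X ~ Normal(μ=-22, σ=7.4).

P(X > -16.1) = 1 - P(X ≤ -16.1)
                = 1 - F(-16.1)
                = 1 - 0.787361
                = 0.212639

So there's approximately a 21.3% chance that X exceeds -16.1.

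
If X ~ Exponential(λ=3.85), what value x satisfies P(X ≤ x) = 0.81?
0.4314

We have X ~ Exponential(λ=3.85).

We want to find x such that P(X ≤ x) = 0.81.

This is the 81st percentile, which means 81% of values fall below this point.

Using the inverse CDF (quantile function):
x = F⁻¹(0.81) = 0.4314

Verification: P(X ≤ 0.4314) = 0.81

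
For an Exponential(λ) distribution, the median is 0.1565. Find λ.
λ = 4.4291

For X ~ Exponential(λ), the CDF is F(x) = 1 - e^(-λx).
The median m satisfies F(m) = 0.5:
1 - e^(-λm) = 0.5
e^(-λm) = 0.5
λm = ln(2)
m = ln(2) / λ

Given m = 0.1565:
λ = ln(2) / 0.1565 = 0.693147 / 0.1565 = 4.4291

Verification: ln(2) / 4.4291 = 0.1565 ✓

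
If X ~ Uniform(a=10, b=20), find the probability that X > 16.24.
0.376000

We have X ~ Uniform(a=10, b=20).

P(X > 16.24) = 1 - P(X ≤ 16.24)
                = 1 - F(16.24)
                = 1 - 0.624000
                = 0.376000

So there's approximately a 37.6% chance that X exceeds 16.24.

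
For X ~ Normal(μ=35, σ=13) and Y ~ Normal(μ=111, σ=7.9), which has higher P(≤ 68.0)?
X has higher probability (P(X ≤ 68.0) = 0.9944 > P(Y ≤ 68.0) = 0.0000)

Compute P(≤ 68.0) for each distribution:

X ~ Normal(μ=35, σ=13):
P(X ≤ 68.0) = 0.9944

Y ~ Normal(μ=111, σ=7.9):
P(Y ≤ 68.0) = 0.0000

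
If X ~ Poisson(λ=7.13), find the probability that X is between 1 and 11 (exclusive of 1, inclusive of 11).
0.934049

We have X ~ Poisson(λ=7.13).

To find P(1 < X ≤ 11), we use:
P(1 < X ≤ 11) = P(X ≤ 11) - P(X ≤ 1)
                 = F(11) - F(1)
                 = 0.940558 - 0.006510
                 = 0.934049

So there's approximately a 93.4% chance that X falls in this range.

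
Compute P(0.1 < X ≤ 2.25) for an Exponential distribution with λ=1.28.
0.823719

We have X ~ Exponential(λ=1.28).

To find P(0.1 < X ≤ 2.25), we use:
P(0.1 < X ≤ 2.25) = P(X ≤ 2.25) - P(X ≤ 0.1)
                 = F(2.25) - F(0.1)
                 = 0.943865 - 0.120147
                 = 0.823719

So there's approximately a 82.4% chance that X falls in this range.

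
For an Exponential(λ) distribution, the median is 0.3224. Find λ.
λ = 2.1500

For X ~ Exponential(λ), the CDF is F(x) = 1 - e^(-λx).
The median m satisfies F(m) = 0.5:
1 - e^(-λm) = 0.5
e^(-λm) = 0.5
λm = ln(2)
m = ln(2) / λ

Given m = 0.3224:
λ = ln(2) / 0.3224 = 0.693147 / 0.3224 = 2.1500

Verification: ln(2) / 2.1500 = 0.3224 ✓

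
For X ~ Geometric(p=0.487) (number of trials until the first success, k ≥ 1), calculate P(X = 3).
0.128163

We have X ~ Geometric(p=0.487) (number of trials until the first success, k ≥ 1).

For a Geometric distribution, the PMF gives us the probability of each outcome.

Using the PMF formula:
P(X = 3) = 0.128163

Rounded to 4 decimal places: 0.1282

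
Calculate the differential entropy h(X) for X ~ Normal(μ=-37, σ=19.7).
4.3996 nats

We have X ~ Normal(μ=-37, σ=19.7).

The differential entropy measures the uncertainty or information content of the distribution.

For a Normal distribution with μ=-37, σ=19.7:
h(X) = 4.3996 nats

(In bits, this would be 6.3472 bits.)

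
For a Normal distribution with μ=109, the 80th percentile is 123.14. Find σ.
σ = 16.8009

For X ~ Normal(μ, σ), the p-th percentile satisfies x = μ + z_p × σ,
where z_p = Φ⁻¹(p) is the standard normal quantile.

Step 1: z_{0.8} = Φ⁻¹(0.8) = 0.8416

Step 2: Solve for σ:
123.14 = 109 + 0.8416 × σ
σ = (123.14 - 109) / 0.8416
σ = 14.14 / 0.8416
σ = 16.8009

Verification: μ + z × σ = 109 + 0.8416 × 16.8009 = 123.14 ✓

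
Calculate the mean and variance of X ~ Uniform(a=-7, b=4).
E[X] = -1.5000, Var(X) = 10.0833

We have X ~ Uniform(a=-7, b=4).

For a Uniform distribution with a=-7, b=4:

Expected value:
E[X] = -1.5000

Variance:
Var(X) = 10.0833

Standard deviation:
σ = √Var(X) = 3.1754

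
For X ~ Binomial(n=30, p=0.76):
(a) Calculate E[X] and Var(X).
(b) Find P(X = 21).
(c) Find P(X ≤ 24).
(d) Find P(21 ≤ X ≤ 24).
(a) E[X] = 22.8000, Var(X) = 5.4720
(b) P(X = 21) = 0.118724
(c) P(X ≤ 24) = 0.760390
(d) P(21 ≤ X ≤ 24) = 0.598396

We have X ~ Binomial(n=30, p=0.76).

(a) Moments:
E[X] = 22.8000
Var(X) = 5.4720
σ = √Var(X) = 2.3392

(b) Point probability using PMF:
P(X = 21) = 0.118724

(c) Cumulative probability using CDF:
P(X ≤ 24) = F(24) = 0.760390

(d) Range probability:
P(21 ≤ X ≤ 24) = P(X ≤ 24) - P(X ≤ 20)
                   = F(24) - F(20)
                   = 0.760390 - 0.161995
                   = 0.598396

This means approximately 59.8% of outcomes fall in the interval [21, 24].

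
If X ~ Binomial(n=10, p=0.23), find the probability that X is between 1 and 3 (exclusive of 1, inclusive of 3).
0.528482

We have X ~ Binomial(n=10, p=0.23).

To find P(1 < X ≤ 3), we use:
P(1 < X ≤ 3) = P(X ≤ 3) - P(X ≤ 1)
                 = F(3) - F(1)
                 = 0.820598 - 0.292116
                 = 0.528482

So there's approximately a 52.8% chance that X falls in this range.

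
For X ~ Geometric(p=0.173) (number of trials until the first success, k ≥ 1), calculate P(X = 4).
0.097850

We have X ~ Geometric(p=0.173) (number of trials until the first success, k ≥ 1).

For a Geometric distribution, the PMF gives us the probability of each outcome.

Using the PMF formula:
P(X = 4) = 0.097850

Rounded to 4 decimal places: 0.0979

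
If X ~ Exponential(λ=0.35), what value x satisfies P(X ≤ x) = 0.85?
5.4203

We have X ~ Exponential(λ=0.35).

We want to find x such that P(X ≤ x) = 0.85.

This is the 85th percentile, which means 85% of values fall below this point.

Using the inverse CDF (quantile function):
x = F⁻¹(0.85) = 5.4203

Verification: P(X ≤ 5.4203) = 0.85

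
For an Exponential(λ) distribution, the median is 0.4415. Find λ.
λ = 1.5700

For X ~ Exponential(λ), the CDF is F(x) = 1 - e^(-λx).
The median m satisfies F(m) = 0.5:
1 - e^(-λm) = 0.5
e^(-λm) = 0.5
λm = ln(2)
m = ln(2) / λ

Given m = 0.4415:
λ = ln(2) / 0.4415 = 0.693147 / 0.4415 = 1.5700

Verification: ln(2) / 1.5700 = 0.4415 ✓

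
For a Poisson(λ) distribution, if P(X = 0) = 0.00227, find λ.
λ = 6.0880

For a Poisson(λ) distribution, the PMF at 0 is:
P(X = 0) = λ^0 e^(-λ) / 0! = e^(-λ)

Given P(X = 0) = 0.00227:
e^(-λ) = 0.00227
-λ = ln(0.00227)
λ = -ln(0.00227) = 6.0880

Verification: e^(-6.0880) = 0.00227 ✓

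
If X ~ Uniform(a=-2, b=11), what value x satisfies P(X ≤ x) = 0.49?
4.3700

We have X ~ Uniform(a=-2, b=11).

We want to find x such that P(X ≤ x) = 0.49.

This is the 49th percentile, which means 49% of values fall below this point.

Using the inverse CDF (quantile function):
x = F⁻¹(0.49) = 4.3700

Verification: P(X ≤ 4.3700) = 0.49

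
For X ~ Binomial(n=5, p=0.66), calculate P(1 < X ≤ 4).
0.826124

We have X ~ Binomial(n=5, p=0.66).

To find P(1 < X ≤ 4), we use:
P(1 < X ≤ 4) = P(X ≤ 4) - P(X ≤ 1)
                 = F(4) - F(1)
                 = 0.874767 - 0.048643
                 = 0.826124

So there's approximately a 82.6% chance that X falls in this range.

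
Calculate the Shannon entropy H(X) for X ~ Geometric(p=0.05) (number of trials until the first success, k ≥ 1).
3.9703 nats

We have X ~ Geometric(p=0.05) (number of trials until the first success, k ≥ 1).

The Shannon entropy measures the uncertainty or information content of the distribution.

For a Geometric distribution with p=0.05 (number of trials until the first success, k ≥ 1):
H(X) = 3.9703 nats

(In bits, this would be 5.7279 bits.)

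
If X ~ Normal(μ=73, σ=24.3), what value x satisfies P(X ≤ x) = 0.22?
54.2357

We have X ~ Normal(μ=73, σ=24.3).

We want to find x such that P(X ≤ x) = 0.22.

This is the 22nd percentile, which means 22% of values fall below this point.

Using the inverse CDF (quantile function):
x = F⁻¹(0.22) = 54.2357

Verification: P(X ≤ 54.2357) = 0.22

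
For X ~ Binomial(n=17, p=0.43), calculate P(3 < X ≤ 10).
0.913159

We have X ~ Binomial(n=17, p=0.43).

To find P(3 < X ≤ 10), we use:
P(3 < X ≤ 10) = P(X ≤ 10) - P(X ≤ 3)
                 = F(10) - F(3)
                 = 0.940276 - 0.027118
                 = 0.913159

So there's approximately a 91.3% chance that X falls in this range.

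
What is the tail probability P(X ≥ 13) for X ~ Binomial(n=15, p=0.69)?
0.110696

We have X ~ Binomial(n=15, p=0.69).

For discrete distributions, P(X ≥ 13) = 1 - P(X ≤ 12).

P(X ≤ 12) = 0.889304
P(X ≥ 13) = 1 - 0.889304 = 0.110696

So there's approximately a 11.1% chance that X is at least 13.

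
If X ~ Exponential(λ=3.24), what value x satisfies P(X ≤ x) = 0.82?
0.5293

We have X ~ Exponential(λ=3.24).

We want to find x such that P(X ≤ x) = 0.82.

This is the 82nd percentile, which means 82% of values fall below this point.

Using the inverse CDF (quantile function):
x = F⁻¹(0.82) = 0.5293

Verification: P(X ≤ 0.5293) = 0.82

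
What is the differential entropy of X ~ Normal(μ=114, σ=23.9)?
4.5928 nats

We have X ~ Normal(μ=114, σ=23.9).

The differential entropy measures the uncertainty or information content of the distribution.

For a Normal distribution with μ=114, σ=23.9:
h(X) = 4.5928 nats

(In bits, this would be 6.6260 bits.)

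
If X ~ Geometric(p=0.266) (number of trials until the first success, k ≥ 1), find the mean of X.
3.7594

We have X ~ Geometric(p=0.266) (number of trials until the first success, k ≥ 1).

For a Geometric distribution with p=0.266 (number of trials until the first success, k ≥ 1):
E[X] = 3.7594

This is the expected (average) value of X.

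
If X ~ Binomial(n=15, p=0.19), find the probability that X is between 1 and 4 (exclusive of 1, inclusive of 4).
0.669025

We have X ~ Binomial(n=15, p=0.19).

To find P(1 < X ≤ 4), we use:
P(1 < X ≤ 4) = P(X ≤ 4) - P(X ≤ 1)
                 = F(4) - F(1)
                 = 0.860570 - 0.191545
                 = 0.669025

So there's approximately a 66.9% chance that X falls in this range.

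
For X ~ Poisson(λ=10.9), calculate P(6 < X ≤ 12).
0.616770

We have X ~ Poisson(λ=10.9).

To find P(6 < X ≤ 12), we use:
P(6 < X ≤ 12) = P(X ≤ 12) - P(X ≤ 6)
                 = F(12) - F(6)
                 = 0.699588 - 0.082818
                 = 0.616770

So there's approximately a 61.7% chance that X falls in this range.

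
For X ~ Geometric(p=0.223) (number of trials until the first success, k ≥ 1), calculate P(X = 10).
0.023019

We have X ~ Geometric(p=0.223) (number of trials until the first success, k ≥ 1).

For a Geometric distribution, the PMF gives us the probability of each outcome.

Using the PMF formula:
P(X = 10) = 0.023019

Rounded to 4 decimal places: 0.0230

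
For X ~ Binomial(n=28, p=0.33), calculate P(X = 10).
0.148772

We have X ~ Binomial(n=28, p=0.33).

For a Binomial distribution, the PMF gives us the probability of each outcome.

Using the PMF formula:
P(X = 10) = 0.148772

Rounded to 4 decimal places: 0.1488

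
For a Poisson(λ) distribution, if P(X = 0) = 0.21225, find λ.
λ = 1.5500

For a Poisson(λ) distribution, the PMF at 0 is:
P(X = 0) = λ^0 e^(-λ) / 0! = e^(-λ)

Given P(X = 0) = 0.21225:
e^(-λ) = 0.21225
-λ = ln(0.21225)
λ = -ln(0.21225) = 1.5500

Verification: e^(-1.5500) = 0.21225 ✓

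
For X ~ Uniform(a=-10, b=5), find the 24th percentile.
-6.4000

We have X ~ Uniform(a=-10, b=5).

We want to find x such that P(X ≤ x) = 0.24.

This is the 24th percentile, which means 24% of values fall below this point.

Using the inverse CDF (quantile function):
x = F⁻¹(0.24) = -6.4000

Verification: P(X ≤ -6.4000) = 0.24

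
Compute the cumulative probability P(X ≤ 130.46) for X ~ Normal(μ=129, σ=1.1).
0.907791

We have X ~ Normal(μ=129, σ=1.1).

The CDF gives us P(X ≤ k).

Using the CDF:
P(X ≤ 130.46) = 0.907791

This means there's approximately a 90.8% chance that X is at most 130.46.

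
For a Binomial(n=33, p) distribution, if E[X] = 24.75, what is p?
p = 0.75

For a Binomial(n, p) distribution:
E[X] = n × p

Given n = 33 and E[X] = 24.75:
24.75 = 33 × p
p = 24.75 / 33 = 0.75

Verification: Binomial(33, 0.75) has E[X] = 24.75 ✓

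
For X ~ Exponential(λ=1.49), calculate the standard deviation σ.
0.6711

We have X ~ Exponential(λ=1.49).

For an Exponential distribution with λ=1.49:
σ = √Var(X) = 0.6711

The standard deviation is the square root of the variance.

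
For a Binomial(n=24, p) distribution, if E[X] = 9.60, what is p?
p = 0.4

For a Binomial(n, p) distribution:
E[X] = n × p

Given n = 24 and E[X] = 9.60:
9.60 = 24 × p
p = 9.60 / 24 = 0.4

Verification: Binomial(24, 0.4) has E[X] = 9.60 ✓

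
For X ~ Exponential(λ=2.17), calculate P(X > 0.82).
0.168739

We have X ~ Exponential(λ=2.17).

P(X > 0.82) = 1 - P(X ≤ 0.82)
                = 1 - F(0.82)
                = 1 - 0.831261
                = 0.168739

So there's approximately a 16.9% chance that X exceeds 0.82.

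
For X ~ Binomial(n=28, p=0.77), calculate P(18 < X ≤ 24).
0.824665

We have X ~ Binomial(n=28, p=0.77).

To find P(18 < X ≤ 24), we use:
P(18 < X ≤ 24) = P(X ≤ 24) - P(X ≤ 18)
                 = F(24) - F(18)
                 = 0.913501 - 0.088836
                 = 0.824665

So there's approximately a 82.5% chance that X falls in this range.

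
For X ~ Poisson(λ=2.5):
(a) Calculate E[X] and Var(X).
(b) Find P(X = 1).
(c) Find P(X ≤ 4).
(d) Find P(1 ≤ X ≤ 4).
(a) E[X] = 2.5000, Var(X) = 2.5000
(b) P(X = 1) = 0.205212
(c) P(X ≤ 4) = 0.891178
(d) P(1 ≤ X ≤ 4) = 0.809093

We have X ~ Poisson(λ=2.5).

(a) Moments:
E[X] = 2.5000
Var(X) = 2.5000
σ = √Var(X) = 1.5811

(b) Point probability using PMF:
P(X = 1) = 0.205212

(c) Cumulative probability using CDF:
P(X ≤ 4) = F(4) = 0.891178

(d) Range probability:
P(1 ≤ X ≤ 4) = P(X ≤ 4) - P(X ≤ 0)
                   = F(4) - F(0)
                   = 0.891178 - 0.082085
                   = 0.809093

This means approximately 80.9% of outcomes fall in the interval [1, 4].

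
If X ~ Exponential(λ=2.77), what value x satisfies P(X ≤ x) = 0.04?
0.0147

We have X ~ Exponential(λ=2.77).

We want to find x such that P(X ≤ x) = 0.04.

This is the 4th percentile, which means 4% of values fall below this point.

Using the inverse CDF (quantile function):
x = F⁻¹(0.04) = 0.0147

Verification: P(X ≤ 0.0147) = 0.04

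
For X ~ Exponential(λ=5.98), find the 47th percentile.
0.1062

We have X ~ Exponential(λ=5.98).

We want to find x such that P(X ≤ x) = 0.47.

This is the 47th percentile, which means 47% of values fall below this point.

Using the inverse CDF (quantile function):
x = F⁻¹(0.47) = 0.1062

Verification: P(X ≤ 0.1062) = 0.47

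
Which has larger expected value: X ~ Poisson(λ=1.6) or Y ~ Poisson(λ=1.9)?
Y has larger mean (1.9000 > 1.6000)

Compute the expected value for each distribution:

X ~ Poisson(λ=1.6):
E[X] = 1.6000

Y ~ Poisson(λ=1.9):
E[Y] = 1.9000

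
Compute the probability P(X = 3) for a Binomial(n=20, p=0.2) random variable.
0.205364

We have X ~ Binomial(n=20, p=0.2).

For a Binomial distribution, the PMF gives us the probability of each outcome.

Using the PMF formula:
P(X = 3) = 0.205364

Rounded to 4 decimal places: 0.2054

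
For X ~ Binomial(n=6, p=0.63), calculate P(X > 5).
0.062524

We have X ~ Binomial(n=6, p=0.63).

P(X > 5) = 1 - P(X ≤ 5)
                = 1 - F(5)
                = 1 - 0.937476
                = 0.062524

So there's approximately a 6.3% chance that X exceeds 5.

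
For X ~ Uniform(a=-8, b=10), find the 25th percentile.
-3.5000

We have X ~ Uniform(a=-8, b=10).

We want to find x such that P(X ≤ x) = 0.25.

This is the 25th percentile, which means 25% of values fall below this point.

Using the inverse CDF (quantile function):
x = F⁻¹(0.25) = -3.5000

Verification: P(X ≤ -3.5000) = 0.25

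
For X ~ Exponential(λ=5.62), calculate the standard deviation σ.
0.1779

We have X ~ Exponential(λ=5.62).

For an Exponential distribution with λ=5.62:
σ = √Var(X) = 0.1779

The standard deviation is the square root of the variance.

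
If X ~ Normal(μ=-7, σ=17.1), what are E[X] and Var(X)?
E[X] = -7.0000, Var(X) = 292.4100

We have X ~ Normal(μ=-7, σ=17.1).

For a Normal distribution with μ=-7, σ=17.1:

Expected value:
E[X] = -7.0000

Variance:
Var(X) = 292.4100

Standard deviation:
σ = √Var(X) = 17.1000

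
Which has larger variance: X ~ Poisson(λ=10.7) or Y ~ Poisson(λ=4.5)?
X has larger variance (10.7000 > 4.5000)

Compute the variance for each distribution:

X ~ Poisson(λ=10.7):
Var(X) = 10.7000

Y ~ Poisson(λ=4.5):
Var(Y) = 4.5000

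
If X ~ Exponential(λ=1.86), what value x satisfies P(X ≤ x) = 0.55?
0.4293

We have X ~ Exponential(λ=1.86).

We want to find x such that P(X ≤ x) = 0.55.

This is the 55th percentile, which means 55% of values fall below this point.

Using the inverse CDF (quantile function):
x = F⁻¹(0.55) = 0.4293

Verification: P(X ≤ 0.4293) = 0.55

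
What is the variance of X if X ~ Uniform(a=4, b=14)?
8.3333

We have X ~ Uniform(a=4, b=14).

For a Uniform distribution with a=4, b=14:
Var(X) = 8.3333

The variance measures the spread of the distribution around the mean.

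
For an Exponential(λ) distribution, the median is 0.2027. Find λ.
λ = 3.4196

For X ~ Exponential(λ), the CDF is F(x) = 1 - e^(-λx).
The median m satisfies F(m) = 0.5:
1 - e^(-λm) = 0.5
e^(-λm) = 0.5
λm = ln(2)
m = ln(2) / λ

Given m = 0.2027:
λ = ln(2) / 0.2027 = 0.693147 / 0.2027 = 3.4196

Verification: ln(2) / 3.4196 = 0.2027 ✓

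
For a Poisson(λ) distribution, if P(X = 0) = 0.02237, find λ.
λ = 3.8000

For a Poisson(λ) distribution, the PMF at 0 is:
P(X = 0) = λ^0 e^(-λ) / 0! = e^(-λ)

Given P(X = 0) = 0.02237:
e^(-λ) = 0.02237
-λ = ln(0.02237)
λ = -ln(0.02237) = 3.8000

Verification: e^(-3.8000) = 0.02237 ✓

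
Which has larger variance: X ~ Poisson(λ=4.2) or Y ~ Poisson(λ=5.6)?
Y has larger variance (5.6000 > 4.2000)

Compute the variance for each distribution:

X ~ Poisson(λ=4.2):
Var(X) = 4.2000

Y ~ Poisson(λ=5.6):
Var(Y) = 5.6000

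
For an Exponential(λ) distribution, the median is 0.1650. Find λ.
λ = 4.2009

For X ~ Exponential(λ), the CDF is F(x) = 1 - e^(-λx).
The median m satisfies F(m) = 0.5:
1 - e^(-λm) = 0.5
e^(-λm) = 0.5
λm = ln(2)
m = ln(2) / λ

Given m = 0.1650:
λ = ln(2) / 0.1650 = 0.693147 / 0.1650 = 4.2009

Verification: ln(2) / 4.2009 = 0.1650 ✓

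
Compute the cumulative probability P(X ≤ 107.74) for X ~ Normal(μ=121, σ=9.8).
0.088018

We have X ~ Normal(μ=121, σ=9.8).

The CDF gives us P(X ≤ k).

Using the CDF:
P(X ≤ 107.74) = 0.088018

This means there's approximately a 8.8% chance that X is at most 107.74.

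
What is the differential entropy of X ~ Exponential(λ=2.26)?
0.1846 nats

We have X ~ Exponential(λ=2.26).

The differential entropy measures the uncertainty or information content of the distribution.

For an Exponential distribution with λ=2.26:
h(X) = 0.1846 nats

(In bits, this would be 0.2664 bits.)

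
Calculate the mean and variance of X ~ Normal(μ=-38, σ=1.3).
E[X] = -38.0000, Var(X) = 1.6900

We have X ~ Normal(μ=-38, σ=1.3).

For a Normal distribution with μ=-38, σ=1.3:

Expected value:
E[X] = -38.0000

Variance:
Var(X) = 1.6900

Standard deviation:
σ = √Var(X) = 1.3000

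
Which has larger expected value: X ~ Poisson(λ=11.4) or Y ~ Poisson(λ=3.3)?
X has larger mean (11.4000 > 3.3000)

Compute the expected value for each distribution:

X ~ Poisson(λ=11.4):
E[X] = 11.4000

Y ~ Poisson(λ=3.3):
E[Y] = 3.3000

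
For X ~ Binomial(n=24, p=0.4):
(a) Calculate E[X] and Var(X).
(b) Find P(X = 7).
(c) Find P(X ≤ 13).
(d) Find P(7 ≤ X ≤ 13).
(a) E[X] = 9.6000, Var(X) = 5.7600
(b) P(X = 7) = 0.095984
(c) P(X ≤ 13) = 0.946508
(d) P(7 ≤ X ≤ 13) = 0.850547

We have X ~ Binomial(n=24, p=0.4).

(a) Moments:
E[X] = 9.6000
Var(X) = 5.7600
σ = √Var(X) = 2.4000

(b) Point probability using PMF:
P(X = 7) = 0.095984

(c) Cumulative probability using CDF:
P(X ≤ 13) = F(13) = 0.946508

(d) Range probability:
P(7 ≤ X ≤ 13) = P(X ≤ 13) - P(X ≤ 6)
                   = F(13) - F(6)
                   = 0.946508 - 0.095961
                   = 0.850547

This means approximately 85.1% of outcomes fall in the interval [7, 13].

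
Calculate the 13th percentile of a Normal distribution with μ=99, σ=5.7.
92.5796

We have X ~ Normal(μ=99, σ=5.7).

We want to find x such that P(X ≤ x) = 0.13.

This is the 13th percentile, which means 13% of values fall below this point.

Using the inverse CDF (quantile function):
x = F⁻¹(0.13) = 92.5796

Verification: P(X ≤ 92.5796) = 0.13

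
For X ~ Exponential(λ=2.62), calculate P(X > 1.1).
0.056023

We have X ~ Exponential(λ=2.62).

P(X > 1.1) = 1 - P(X ≤ 1.1)
                = 1 - F(1.1)
                = 1 - 0.943977
                = 0.056023

So there's approximately a 5.6% chance that X exceeds 1.1.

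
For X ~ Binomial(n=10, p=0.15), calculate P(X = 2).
0.275897

We have X ~ Binomial(n=10, p=0.15).

For a Binomial distribution, the PMF gives us the probability of each outcome.

Using the PMF formula:
P(X = 2) = 0.275897

Rounded to 4 decimal places: 0.2759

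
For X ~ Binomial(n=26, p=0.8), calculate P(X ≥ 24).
0.084058

We have X ~ Binomial(n=26, p=0.8).

For discrete distributions, P(X ≥ 24) = 1 - P(X ≤ 23).

P(X ≤ 23) = 0.915942
P(X ≥ 24) = 1 - 0.915942 = 0.084058

So there's approximately a 8.4% chance that X is at least 24.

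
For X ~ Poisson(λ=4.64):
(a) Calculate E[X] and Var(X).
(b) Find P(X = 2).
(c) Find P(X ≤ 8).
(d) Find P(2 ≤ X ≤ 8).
(a) E[X] = 4.6400, Var(X) = 4.6400
(b) P(X = 2) = 0.103963
(c) P(X ≤ 8) = 0.952899
(d) P(2 ≤ X ≤ 8) = 0.898430

We have X ~ Poisson(λ=4.64).

(a) Moments:
E[X] = 4.6400
Var(X) = 4.6400
σ = √Var(X) = 2.1541

(b) Point probability using PMF:
P(X = 2) = 0.103963

(c) Cumulative probability using CDF:
P(X ≤ 8) = F(8) = 0.952899

(d) Range probability:
P(2 ≤ X ≤ 8) = P(X ≤ 8) - P(X ≤ 1)
                   = F(8) - F(1)
                   = 0.952899 - 0.054469
                   = 0.898430

This means approximately 89.8% of outcomes fall in the interval [2, 8].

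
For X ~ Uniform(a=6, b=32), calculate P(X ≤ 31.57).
0.983462

We have X ~ Uniform(a=6, b=32).

The CDF gives us P(X ≤ k).

Using the CDF:
P(X ≤ 31.57) = 0.983462

This means there's approximately a 98.3% chance that X is at most 31.57.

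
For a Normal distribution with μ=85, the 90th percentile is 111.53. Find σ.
σ = 20.7015

For X ~ Normal(μ, σ), the p-th percentile satisfies x = μ + z_p × σ,
where z_p = Φ⁻¹(p) is the standard normal quantile.

Step 1: z_{0.9} = Φ⁻¹(0.9) = 1.2816

Step 2: Solve for σ:
111.53 = 85 + 1.2816 × σ
σ = (111.53 - 85) / 1.2816
σ = 26.53 / 1.2816
σ = 20.7015

Verification: μ + z × σ = 85 + 1.2816 × 20.7015 = 111.53 ✓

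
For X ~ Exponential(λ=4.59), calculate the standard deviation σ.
0.2179

We have X ~ Exponential(λ=4.59).

For an Exponential distribution with λ=4.59:
σ = √Var(X) = 0.2179

The standard deviation is the square root of the variance.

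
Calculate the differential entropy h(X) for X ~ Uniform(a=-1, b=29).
3.4012 nats

We have X ~ Uniform(a=-1, b=29).

The differential entropy measures the uncertainty or information content of the distribution.

For a Uniform distribution with a=-1, b=29:
h(X) = 3.4012 nats

(In bits, this would be 4.9069 bits.)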